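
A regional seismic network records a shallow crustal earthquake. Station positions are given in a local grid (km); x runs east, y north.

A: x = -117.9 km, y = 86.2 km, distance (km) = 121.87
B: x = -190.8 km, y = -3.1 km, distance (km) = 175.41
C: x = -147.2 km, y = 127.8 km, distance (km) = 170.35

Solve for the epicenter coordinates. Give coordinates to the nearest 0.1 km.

Circle about each station: (x + 117.9)² + (y − 86.2)² = 121.87²; (x + 190.8)² + (y + 3.1)² = 175.41²; (x + 147.2)² + (y − 127.8)² = 170.35².
Subtracting the A equation from the B and C equations removes the quadratic terms:
-145.8 x − 178.6 y = -832.97
-58.6 x + 83.2 y = 2503.00
Solving the 2×2 system: x ≈ -16.7, y ≈ 18.3 km.

x ≈ -16.7 km, y ≈ 18.3 km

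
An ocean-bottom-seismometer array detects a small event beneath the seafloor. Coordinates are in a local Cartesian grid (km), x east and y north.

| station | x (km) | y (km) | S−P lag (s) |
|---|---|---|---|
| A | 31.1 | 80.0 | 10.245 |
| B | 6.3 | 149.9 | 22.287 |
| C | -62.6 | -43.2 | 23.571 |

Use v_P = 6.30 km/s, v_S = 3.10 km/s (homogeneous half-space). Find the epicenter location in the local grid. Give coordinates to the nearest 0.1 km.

Distance from S−P lag: d = Δt · v_P v_S / (v_P − v_S) = Δt · (6.30·3.10)/(6.30−3.10) ≈ 6.1031·Δt.
So d_A = 62.53, d_B = 136.02, d_C = 143.86 km.
Circle about each station: (x − 31.1)² + (y − 80.0)² = 62.53²; (x − 6.3)² + (y − 149.9)² = 136.02²; (x + 62.6)² + (y + 43.2)² = 143.86².
Subtracting the A equation from the B and C equations removes the quadratic terms:
-49.6 x + 139.8 y = 551.05
-187.4 x − 246.4 y = -18367.91
Solving the 2×2 system: x ≈ 63.3, y ≈ 26.4 km.
Check against A (with the unrounded x, y): √((x − 31.1)²+(y − 80.0)²) = 62.53 ≈ 62.53 km. ✓

x ≈ 63.3 km, y ≈ 26.4 km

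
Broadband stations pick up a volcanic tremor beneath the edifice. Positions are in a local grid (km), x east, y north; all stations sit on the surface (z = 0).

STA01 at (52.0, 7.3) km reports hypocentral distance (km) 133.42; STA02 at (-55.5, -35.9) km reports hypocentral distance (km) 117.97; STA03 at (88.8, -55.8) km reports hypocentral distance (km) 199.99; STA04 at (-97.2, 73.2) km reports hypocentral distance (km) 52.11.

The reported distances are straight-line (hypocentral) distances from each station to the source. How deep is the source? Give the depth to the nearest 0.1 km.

32.5 km

Each station gives a sphere (x−x_i)² + (y−y_i)² + z² = d_i² (stations at z=0).
Subtracting the STA01 sphere from STA02 and STA03: z² cancels, leaving linear equations in x and y:
-215.0 x − 86.4 y = 5495.75
73.6 x − 126.2 y = -13953.31
Solving: x ≈ -56.704, y ≈ 77.495 km (keep extra digits for the depth step; rounded: -56.7, 77.5).
Then from the STA01 sphere: z² = 133.42² − (x − 52.0)² − (y − 7.3)² with x = -56.704, y = 77.495, so z ≈ 32.512 ≈ 32.5 km.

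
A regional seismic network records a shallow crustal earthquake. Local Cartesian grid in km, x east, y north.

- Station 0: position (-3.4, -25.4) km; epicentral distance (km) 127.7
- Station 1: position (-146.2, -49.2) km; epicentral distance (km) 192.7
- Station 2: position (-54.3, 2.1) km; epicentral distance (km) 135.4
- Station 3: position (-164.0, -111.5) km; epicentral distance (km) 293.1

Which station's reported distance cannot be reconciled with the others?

Station 1

Solve using three stations at a time. Using Station 0, Station 2, Station 3 (subtract circle equations pairwise → linear system) gives (x, y) ≈ (47.0, 91.9).
Distances from that point to each station vs reported:
  Station 0: calculated 127.7 vs reported 127.7 → residual 0.0 km
  Station 1: calculated 239.3 vs reported 192.7 → residual 46.6 km
  Station 2: calculated 135.4 vs reported 135.4 → residual 0.0 km
  Station 3: calculated 293.1 vs reported 293.1 → residual 0.0 km
Station 0, Station 2, Station 3 are mutually consistent (residuals ≈ 0); Station 1 is off by 46.6 km.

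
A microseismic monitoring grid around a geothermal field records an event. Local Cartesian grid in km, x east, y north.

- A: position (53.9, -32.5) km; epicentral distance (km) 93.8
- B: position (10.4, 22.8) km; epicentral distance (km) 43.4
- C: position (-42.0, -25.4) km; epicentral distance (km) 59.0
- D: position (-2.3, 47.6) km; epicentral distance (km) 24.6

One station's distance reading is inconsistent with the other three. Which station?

B

Solve using three stations at a time. Using A, C, D (subtract circle equations pairwise → linear system) gives (x, y) ≈ (-17.5, 28.3).
Distances from that point to each station vs reported:
  A: calculated 93.8 vs reported 93.8 → residual 0.0 km
  B: calculated 28.5 vs reported 43.4 → residual 14.9 km
  C: calculated 59.0 vs reported 59.0 → residual 0.0 km
  D: calculated 24.6 vs reported 24.6 → residual 0.0 km
A, C, D are mutually consistent (residuals ≈ 0); B is off by 14.9 km.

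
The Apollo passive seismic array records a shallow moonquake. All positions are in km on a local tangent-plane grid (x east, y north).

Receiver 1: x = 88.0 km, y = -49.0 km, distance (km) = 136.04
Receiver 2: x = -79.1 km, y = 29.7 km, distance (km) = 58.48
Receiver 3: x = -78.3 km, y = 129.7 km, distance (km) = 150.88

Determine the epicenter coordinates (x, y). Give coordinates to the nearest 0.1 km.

x ≈ -44.3 km, y ≈ -17.3 km

Circle about each station: (x − 88.0)² + (y + 49.0)² = 136.04²; (x + 79.1)² + (y − 29.7)² = 58.48²; (x + 78.3)² + (y − 129.7)² = 150.88².
Subtracting the Receiver 1 equation from the Receiver 2 and Receiver 3 equations removes the quadratic terms:
-334.2 x + 157.4 y = 12080.87
-332.6 x + 357.4 y = 8550.09
Solving the 2×2 system: x ≈ -44.3, y ≈ -17.3 km.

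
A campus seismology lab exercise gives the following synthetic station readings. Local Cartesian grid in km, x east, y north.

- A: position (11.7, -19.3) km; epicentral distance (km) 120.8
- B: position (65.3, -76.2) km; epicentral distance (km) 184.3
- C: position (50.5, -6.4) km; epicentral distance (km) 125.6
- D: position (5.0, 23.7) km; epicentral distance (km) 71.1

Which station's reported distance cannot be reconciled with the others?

A

Solve using three stations at a time. Using B, C, D (subtract circle equations pairwise → linear system) gives (x, y) ≈ (-52.4, 65.6).
Distances from that point to each station vs reported:
  A: calculated 106.4 vs reported 120.8 → residual 14.4 km
  B: calculated 184.3 vs reported 184.3 → residual 0.0 km
  C: calculated 125.6 vs reported 125.6 → residual 0.0 km
  D: calculated 71.1 vs reported 71.1 → residual 0.0 km
B, C, D are mutually consistent (residuals ≈ 0); A is off by 14.4 km.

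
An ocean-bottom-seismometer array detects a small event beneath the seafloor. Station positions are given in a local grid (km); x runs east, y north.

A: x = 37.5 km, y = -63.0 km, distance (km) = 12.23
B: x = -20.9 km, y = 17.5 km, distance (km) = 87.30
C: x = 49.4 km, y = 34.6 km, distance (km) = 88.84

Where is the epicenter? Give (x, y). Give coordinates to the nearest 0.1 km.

Circle about each station: (x − 37.5)² + (y + 63.0)² = 12.23²; (x + 20.9)² + (y − 17.5)² = 87.30²; (x − 49.4)² + (y − 34.6)² = 88.84².
Subtracting pairs of circle equations eliminates x²+y² and gives linear equations (the radical axes):
-116.8 x + 161.0 y = -12103.91
23.8 x + 195.2 y = -9480.70
Solving the 2×2 system: x ≈ 31.4, y ≈ -52.4 km.
Check against A (with the unrounded x, y): √((x − 37.5)²+(y + 63.0)²) = 12.23 ≈ 12.23 km. ✓

31.4 km east, -52.4 km north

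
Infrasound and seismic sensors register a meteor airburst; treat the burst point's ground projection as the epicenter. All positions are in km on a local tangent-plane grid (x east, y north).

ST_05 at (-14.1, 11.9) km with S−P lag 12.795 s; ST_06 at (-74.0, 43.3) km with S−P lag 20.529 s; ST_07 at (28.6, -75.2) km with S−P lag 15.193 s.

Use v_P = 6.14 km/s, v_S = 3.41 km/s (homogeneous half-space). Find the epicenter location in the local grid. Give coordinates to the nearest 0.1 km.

x ≈ 82.7 km, y ≈ 28.0 km

Distance from S−P lag: d = Δt · v_P v_S / (v_P − v_S) = Δt · (6.14·3.41)/(6.14−3.41) ≈ 7.6694·Δt.
So d_ST_05 = 98.13, d_ST_06 = 157.44, d_ST_07 = 116.52 km.
Circle about each station: (x + 14.1)² + (y − 11.9)² = 98.13²; (x + 74.0)² + (y − 43.3)² = 157.44²; (x − 28.6)² + (y + 75.2)² = 116.52².
Subtracting the ST_05 equation from the ST_06 and ST_07 equations removes the quadratic terms:
-119.8 x + 62.8 y = -8147.39
85.4 x − 174.2 y = 2185.17
Solving the 2×2 system: x ≈ 82.7, y ≈ 28.0 km.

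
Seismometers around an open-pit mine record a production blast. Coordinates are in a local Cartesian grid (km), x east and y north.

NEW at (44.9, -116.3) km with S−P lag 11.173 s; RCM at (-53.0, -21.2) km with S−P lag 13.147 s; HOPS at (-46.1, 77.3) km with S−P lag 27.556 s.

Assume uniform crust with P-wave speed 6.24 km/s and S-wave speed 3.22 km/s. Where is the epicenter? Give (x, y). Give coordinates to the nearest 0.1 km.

Distance from S−P lag: d = Δt · v_P v_S / (v_P − v_S) = Δt · (6.24·3.22)/(6.24−3.22) ≈ 6.6532·Δt.
So d_NEW = 74.34, d_RCM = 87.47, d_HOPS = 183.34 km.
Circle about each station: (x − 44.9)² + (y + 116.3)² = 74.34²; (x + 53.0)² + (y + 21.2)² = 87.47²; (x + 46.1)² + (y − 77.3)² = 183.34².
Subtracting the NEW equation from the RCM and HOPS equations removes the quadratic terms:
-195.8 x + 190.2 y = -14407.83
-182.0 x + 387.2 y = -35528.32
Solving the 2×2 system: x ≈ -28.6, y ≈ -105.2 km.

-28.6 km east, -105.2 km north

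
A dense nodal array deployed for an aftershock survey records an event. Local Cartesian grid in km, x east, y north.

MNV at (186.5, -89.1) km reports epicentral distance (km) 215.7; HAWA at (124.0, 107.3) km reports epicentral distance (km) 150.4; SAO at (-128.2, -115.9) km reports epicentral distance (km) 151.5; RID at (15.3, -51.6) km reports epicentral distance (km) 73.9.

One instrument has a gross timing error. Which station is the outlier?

Solve using three stations at a time. Using MNV, HAWA, RID (subtract circle equations pairwise → linear system) gives (x, y) ≈ (0.9, 20.9).
Distances from that point to each station vs reported:
  MNV: calculated 215.7 vs reported 215.7 → residual 0.0 km
  HAWA: calculated 150.4 vs reported 150.4 → residual 0.0 km
  SAO: calculated 188.1 vs reported 151.5 → residual 36.6 km
  RID: calculated 73.9 vs reported 73.9 → residual 0.0 km
MNV, HAWA, RID are mutually consistent (residuals ≈ 0); SAO is off by 36.6 km.

SAO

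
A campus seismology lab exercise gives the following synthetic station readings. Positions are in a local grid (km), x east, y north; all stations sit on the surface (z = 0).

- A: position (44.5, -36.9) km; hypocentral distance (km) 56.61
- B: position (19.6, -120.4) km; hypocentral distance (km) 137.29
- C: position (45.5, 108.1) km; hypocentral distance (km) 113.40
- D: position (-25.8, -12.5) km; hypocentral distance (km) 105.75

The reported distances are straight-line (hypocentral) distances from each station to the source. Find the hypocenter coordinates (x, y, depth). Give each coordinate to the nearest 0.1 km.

Each station gives a sphere (x−x_i)² + (y−y_i)² + z² = d_i² (stations at z=0).
Subtracting the A sphere from B and C: z² cancels, leaving linear equations in x and y:
-49.8 x − 167.0 y = -4105.39
2.0 x + 290.0 y = 759.13
Solving: x ≈ 75.403, y ≈ 2.098 km (keep extra digits for the depth step; rounded: 75.4, 2.1).
Then from the A sphere: z² = 56.61² − (x − 44.5)² − (y + 36.9)² with x = 75.403, y = 2.098, so z ≈ 26.997 ≈ 27.0 km.

x ≈ 75.4 km, y ≈ 2.1 km, depth ≈ 27.0 km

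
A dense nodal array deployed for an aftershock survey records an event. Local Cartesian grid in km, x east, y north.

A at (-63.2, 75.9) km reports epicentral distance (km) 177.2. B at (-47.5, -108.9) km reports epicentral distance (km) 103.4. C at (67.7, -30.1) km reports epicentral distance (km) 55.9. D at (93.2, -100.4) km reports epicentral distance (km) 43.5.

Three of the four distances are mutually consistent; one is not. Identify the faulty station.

A

Solve using three stations at a time. Using B, C, D (subtract circle equations pairwise → linear system) gives (x, y) ≈ (52.9, -84.0).
Distances from that point to each station vs reported:
  A: calculated 197.6 vs reported 177.2 → residual 20.4 km
  B: calculated 103.4 vs reported 103.4 → residual 0.0 km
  C: calculated 55.9 vs reported 55.9 → residual 0.0 km
  D: calculated 43.5 vs reported 43.5 → residual 0.0 km
B, C, D are mutually consistent (residuals ≈ 0); A is off by 20.4 km.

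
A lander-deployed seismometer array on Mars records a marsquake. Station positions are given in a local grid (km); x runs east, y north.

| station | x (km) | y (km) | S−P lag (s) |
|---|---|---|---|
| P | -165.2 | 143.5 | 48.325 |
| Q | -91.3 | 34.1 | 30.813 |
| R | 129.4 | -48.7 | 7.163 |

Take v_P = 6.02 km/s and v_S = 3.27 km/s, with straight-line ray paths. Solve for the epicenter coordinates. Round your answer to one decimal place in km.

Distance from S−P lag: d = Δt · v_P v_S / (v_P − v_S) = Δt · (6.02·3.27)/(6.02−3.27) ≈ 7.1583·Δt.
So d_P = 345.93, d_Q = 220.57, d_R = 51.28 km.
Circle about each station: (x + 165.2)² + (y − 143.5)² = 345.93²; (x + 91.3)² + (y − 34.1)² = 220.57²; (x − 129.4)² + (y + 48.7)² = 51.28².
Subtracting pairs of circle equations eliminates x²+y² and gives linear equations (the radical axes):
147.8 x − 218.8 y = 32631.65
589.2 x − 384.4 y = 88270.69
Solving the 2×2 system: x ≈ 93.9, y ≈ -85.7 km.

x ≈ 93.9 km, y ≈ -85.7 km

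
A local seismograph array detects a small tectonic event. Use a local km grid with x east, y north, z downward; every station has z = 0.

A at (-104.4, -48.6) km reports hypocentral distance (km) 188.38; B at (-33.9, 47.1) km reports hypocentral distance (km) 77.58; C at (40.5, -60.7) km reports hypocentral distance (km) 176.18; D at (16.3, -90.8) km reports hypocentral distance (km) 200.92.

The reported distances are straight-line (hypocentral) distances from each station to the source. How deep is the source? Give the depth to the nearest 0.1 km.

42.0 km

Each station gives a sphere (x−x_i)² + (y−y_i)² + z² = d_i² (stations at z=0).
Subtracting the A sphere from B and C: z² cancels, leaving linear equations in x and y:
141.0 x + 191.4 y = 19574.67
289.8 x − 24.2 y = -3488.95
Solving: x ≈ -3.296, y ≈ 104.699 km (keep extra digits for the depth step; rounded: -3.3, 104.7).
Then from the A sphere: z² = 188.38² − (x + 104.4)² − (y + 48.6)² with x = -3.296, y = 104.699, so z ≈ 42.005 ≈ 42.0 km.
Check against D (with the unrounded solution): distance 200.92 ≈ 200.92 km. ✓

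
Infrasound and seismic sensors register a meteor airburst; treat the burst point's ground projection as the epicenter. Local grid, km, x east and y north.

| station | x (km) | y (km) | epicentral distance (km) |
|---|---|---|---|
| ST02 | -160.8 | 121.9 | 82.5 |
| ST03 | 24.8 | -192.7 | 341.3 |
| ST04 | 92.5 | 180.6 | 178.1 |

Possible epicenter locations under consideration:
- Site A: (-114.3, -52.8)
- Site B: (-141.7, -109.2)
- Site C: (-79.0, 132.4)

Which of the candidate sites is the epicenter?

Site C

For each candidate, compare |candidate − station| to the reported distance:
Site A: residuals ST02 98.3, ST03 144.0, ST04 133.7 → max 144.0 km
Site B: residuals ST02 149.4, ST03 155.0, ST04 194.5 → max 194.5 km
Site C: residuals ST02 0.0, ST03 0.0, ST04 0.0 → max 0.0 km
Only Site C has all residuals ≈ 0.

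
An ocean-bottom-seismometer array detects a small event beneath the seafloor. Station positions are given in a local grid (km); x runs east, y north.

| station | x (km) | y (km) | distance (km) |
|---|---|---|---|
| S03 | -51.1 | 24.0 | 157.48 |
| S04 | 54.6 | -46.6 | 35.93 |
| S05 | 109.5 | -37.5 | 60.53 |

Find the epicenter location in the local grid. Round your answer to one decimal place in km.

Circle about each station: (x + 51.1)² + (y − 24.0)² = 157.48²; (x − 54.6)² + (y + 46.6)² = 35.93²; (x − 109.5)² + (y + 37.5)² = 60.53².
Subtracting pairs of circle equations eliminates x²+y² and gives linear equations (the radical axes):
211.4 x − 141.2 y = 25474.50
321.2 x − 123.0 y = 31345.36
Solving the 2×2 system: x ≈ 66.8, y ≈ -80.4 km.
Check against S03 (with the unrounded x, y): √((x + 51.1)²+(y − 24.0)²) = 157.48 ≈ 157.48 km. ✓

x ≈ 66.8 km, y ≈ -80.4 km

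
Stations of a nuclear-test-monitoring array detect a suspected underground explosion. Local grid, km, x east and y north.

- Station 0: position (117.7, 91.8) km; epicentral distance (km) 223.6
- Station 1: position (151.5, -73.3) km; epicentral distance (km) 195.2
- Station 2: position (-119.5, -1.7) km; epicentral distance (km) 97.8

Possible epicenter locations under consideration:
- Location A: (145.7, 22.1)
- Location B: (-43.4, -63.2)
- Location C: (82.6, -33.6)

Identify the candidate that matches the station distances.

Location B

For each candidate, compare |candidate − station| to the reported distance:
Location A: residuals Station 0 148.5, Station 1 99.6, Station 2 168.5 → max 168.5 km
Location B: residuals Station 0 0.0, Station 1 0.0, Station 2 0.0 → max 0.0 km
Location C: residuals Station 0 93.4, Station 1 115.7, Station 2 106.8 → max 115.7 km
Only Location B has all residuals ≈ 0.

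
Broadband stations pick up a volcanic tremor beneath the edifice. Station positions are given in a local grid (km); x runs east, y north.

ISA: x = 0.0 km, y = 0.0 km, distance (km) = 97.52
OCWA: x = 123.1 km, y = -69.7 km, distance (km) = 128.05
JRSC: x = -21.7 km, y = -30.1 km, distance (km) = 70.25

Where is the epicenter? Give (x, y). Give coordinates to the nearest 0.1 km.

Circle about each station: x² + y² = 97.52²; (x − 123.1)² + (y + 69.7)² = 128.05²; (x + 21.7)² + (y + 30.1)² = 70.25².
Subtracting the ISA equation from the OCWA and JRSC equations removes the quadratic terms:
246.2 x − 139.4 y = 13125.05
-43.4 x − 60.2 y = 5951.99
Solving the 2×2 system: x ≈ -1.9, y ≈ -97.5 km.
Check against ISA (with the unrounded x, y): √(x²+y²) = 97.52 ≈ 97.52 km. ✓

-1.9 km east, -97.5 km north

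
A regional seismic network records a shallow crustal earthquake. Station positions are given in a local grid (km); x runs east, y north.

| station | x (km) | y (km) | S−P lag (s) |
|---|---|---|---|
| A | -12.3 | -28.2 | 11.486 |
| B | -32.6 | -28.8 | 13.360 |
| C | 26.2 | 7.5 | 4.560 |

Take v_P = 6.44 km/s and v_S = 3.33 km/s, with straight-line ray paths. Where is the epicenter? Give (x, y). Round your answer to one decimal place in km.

Distance from S−P lag: d = Δt · v_P v_S / (v_P − v_S) = Δt · (6.44·3.33)/(6.44−3.33) ≈ 6.8956·Δt.
So d_A = 79.20, d_B = 92.12, d_C = 31.44 km.
Circle about each station: (x + 12.3)² + (y + 28.2)² = 79.20²; (x + 32.6)² + (y + 28.8)² = 92.12²; (x − 26.2)² + (y − 7.5)² = 31.44².
Subtracting pairs of circle equations eliminates x²+y² and gives linear equations (the radical axes):
-40.6 x − 1.2 y = -1267.78
77.0 x + 71.4 y = 5080.33
Solving the 2×2 system: x ≈ 30.1, y ≈ 38.7 km.

30.1 km east, 38.7 km north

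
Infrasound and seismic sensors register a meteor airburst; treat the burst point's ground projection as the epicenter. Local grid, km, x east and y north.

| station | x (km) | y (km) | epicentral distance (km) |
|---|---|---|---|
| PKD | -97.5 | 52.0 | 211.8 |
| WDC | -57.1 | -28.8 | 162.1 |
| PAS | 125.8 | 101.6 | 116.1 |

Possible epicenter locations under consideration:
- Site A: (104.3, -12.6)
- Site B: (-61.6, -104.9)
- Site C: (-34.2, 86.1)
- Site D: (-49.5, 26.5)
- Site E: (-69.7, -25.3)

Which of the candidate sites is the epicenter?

Site A

For each candidate, compare |candidate − station| to the reported distance:
Site A: residuals PKD 0.1, WDC 0.1, PAS 0.1 → max 0.1 km
Site B: residuals PKD 50.8, WDC 85.9, PAS 162.8 → max 162.8 km
Site C: residuals PKD 139.9, WDC 44.9, PAS 44.6 → max 139.9 km
Site D: residuals PKD 157.4, WDC 106.3, PAS 74.6 → max 157.4 km
Site E: residuals PKD 129.7, WDC 149.0, PAS 117.0 → max 149.0 km
Only Site A has all residuals ≈ 0.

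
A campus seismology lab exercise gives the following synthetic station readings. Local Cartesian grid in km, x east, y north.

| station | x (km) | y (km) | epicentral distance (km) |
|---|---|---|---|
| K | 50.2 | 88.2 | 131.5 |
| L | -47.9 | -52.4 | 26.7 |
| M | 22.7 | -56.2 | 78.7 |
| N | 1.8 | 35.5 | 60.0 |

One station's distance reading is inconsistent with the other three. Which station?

L

Solve using three stations at a time. Using K, M, N (subtract circle equations pairwise → linear system) gives (x, y) ≈ (-39.4, -8.0).
Distances from that point to each station vs reported:
  K: calculated 131.5 vs reported 131.5 → residual 0.0 km
  L: calculated 45.2 vs reported 26.7 → residual 18.5 km
  M: calculated 78.6 vs reported 78.7 → residual 0.1 km
  N: calculated 59.9 vs reported 60.0 → residual 0.1 km
K, M, N are mutually consistent (residuals ≈ 0); L is off by 18.5 km.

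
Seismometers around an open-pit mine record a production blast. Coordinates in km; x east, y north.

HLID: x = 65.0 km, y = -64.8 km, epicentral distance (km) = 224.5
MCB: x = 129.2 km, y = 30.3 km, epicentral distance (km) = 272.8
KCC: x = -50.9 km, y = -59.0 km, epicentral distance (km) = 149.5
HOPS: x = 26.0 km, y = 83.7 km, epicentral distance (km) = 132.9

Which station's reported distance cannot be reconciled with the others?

MCB

Solve using three stations at a time. Using HLID, KCC, HOPS (subtract circle equations pairwise → linear system) gives (x, y) ≈ (-106.9, 79.7).
Distances from that point to each station vs reported:
  HLID: calculated 224.5 vs reported 224.5 → residual 0.0 km
  MCB: calculated 241.2 vs reported 272.8 → residual 31.6 km
  KCC: calculated 149.5 vs reported 149.5 → residual 0.0 km
  HOPS: calculated 132.9 vs reported 132.9 → residual 0.0 km
HLID, KCC, HOPS are mutually consistent (residuals ≈ 0); MCB is off by 31.6 km.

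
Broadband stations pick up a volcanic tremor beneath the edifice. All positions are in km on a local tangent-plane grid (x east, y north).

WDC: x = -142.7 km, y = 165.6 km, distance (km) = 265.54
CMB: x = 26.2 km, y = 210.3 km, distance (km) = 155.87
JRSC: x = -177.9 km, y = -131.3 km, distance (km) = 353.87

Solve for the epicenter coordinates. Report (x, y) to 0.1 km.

Circle about each station: (x + 142.7)² + (y − 165.6)² = 265.54²; (x − 26.2)² + (y − 210.3)² = 155.87²; (x + 177.9)² + (y + 131.3)² = 353.87².
Subtracting the WDC equation from the CMB and JRSC equations removes the quadratic terms:
337.8 x + 89.4 y = 43341.91
-70.4 x − 593.8 y = -53611.04
Solving the 2×2 system: x ≈ 107.8, y ≈ 77.5 km.

x ≈ 107.8 km, y ≈ 77.5 km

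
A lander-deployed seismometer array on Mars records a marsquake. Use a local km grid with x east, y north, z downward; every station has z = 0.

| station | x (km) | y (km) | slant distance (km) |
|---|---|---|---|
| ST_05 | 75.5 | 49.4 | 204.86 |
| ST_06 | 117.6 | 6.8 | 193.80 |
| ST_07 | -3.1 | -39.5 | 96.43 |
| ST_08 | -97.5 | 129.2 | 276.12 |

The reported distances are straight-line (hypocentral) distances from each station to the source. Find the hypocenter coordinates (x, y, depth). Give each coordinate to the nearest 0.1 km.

Each station gives a sphere (x−x_i)² + (y−y_i)² + z² = d_i² (stations at z=0).
Subtracting the ST_05 sphere from ST_06 and ST_07: z² cancels, leaving linear equations in x and y:
84.2 x − 85.2 y = 10144.57
-157.2 x − 177.8 y = 26098.12
Solving: x ≈ -14.802, y ≈ -133.696 km (keep extra digits for the depth step; rounded: -14.8, -133.7).
Then from the ST_05 sphere: z² = 204.86² − (x − 75.5)² − (y − 49.4)² with x = -14.802, y = -133.696, so z ≈ 17.001 ≈ 17.0 km.

(-14.8, -133.7, 17.0)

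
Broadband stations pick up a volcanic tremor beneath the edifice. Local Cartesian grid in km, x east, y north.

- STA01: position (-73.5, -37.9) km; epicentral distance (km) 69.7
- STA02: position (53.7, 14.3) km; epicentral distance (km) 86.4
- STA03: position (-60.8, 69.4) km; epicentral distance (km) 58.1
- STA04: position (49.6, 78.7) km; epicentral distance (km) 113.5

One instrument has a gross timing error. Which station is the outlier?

Solve using three stations at a time. Using STA01, STA02, STA03 (subtract circle equations pairwise → linear system) gives (x, y) ≈ (-32.6, 18.6).
Distances from that point to each station vs reported:
  STA01: calculated 69.7 vs reported 69.7 → residual 0.0 km
  STA02: calculated 86.4 vs reported 86.4 → residual 0.0 km
  STA03: calculated 58.1 vs reported 58.1 → residual 0.0 km
  STA04: calculated 101.9 vs reported 113.5 → residual 11.6 km
STA01, STA02, STA03 are mutually consistent (residuals ≈ 0); STA04 is off by 11.6 km.

STA04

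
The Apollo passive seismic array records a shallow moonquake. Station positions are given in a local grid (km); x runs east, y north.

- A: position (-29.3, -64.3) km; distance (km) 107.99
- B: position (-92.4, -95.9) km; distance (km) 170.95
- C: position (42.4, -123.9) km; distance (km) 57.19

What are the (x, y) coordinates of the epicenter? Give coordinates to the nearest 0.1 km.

77.7 km east, -78.9 km north

Circle about each station: (x + 29.3)² + (y + 64.3)² = 107.99²; (x + 92.4)² + (y + 95.9)² = 170.95²; (x − 42.4)² + (y + 123.9)² = 57.19².
Subtracting the A equation from the B and C equations removes the quadratic terms:
-126.2 x − 63.2 y = -4820.47
143.4 x − 119.2 y = 20547.13
Solving the 2×2 system: x ≈ 77.7, y ≈ -78.9 km.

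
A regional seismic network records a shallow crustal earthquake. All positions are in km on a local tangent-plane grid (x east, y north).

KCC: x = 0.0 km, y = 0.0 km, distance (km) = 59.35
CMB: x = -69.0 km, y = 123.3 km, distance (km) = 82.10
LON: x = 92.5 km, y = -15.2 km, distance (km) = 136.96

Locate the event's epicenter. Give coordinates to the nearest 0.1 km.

(-26.1, 53.3)

Circle about each station: x² + y² = 59.35²; (x + 69.0)² + (y − 123.3)² = 82.10²; (x − 92.5)² + (y + 15.2)² = 136.96².
Subtracting pairs of circle equations eliminates x²+y² and gives linear equations (the radical axes):
-138.0 x + 246.6 y = 16745.90
185.0 x − 30.4 y = -6448.33
Solving the 2×2 system: x ≈ -26.1, y ≈ 53.3 km.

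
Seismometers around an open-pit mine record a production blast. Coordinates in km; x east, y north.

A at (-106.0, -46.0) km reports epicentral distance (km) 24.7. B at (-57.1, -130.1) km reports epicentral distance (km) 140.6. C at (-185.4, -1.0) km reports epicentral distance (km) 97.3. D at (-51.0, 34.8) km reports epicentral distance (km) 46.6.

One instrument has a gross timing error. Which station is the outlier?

Solve using three stations at a time. Using B, C, D (subtract circle equations pairwise → linear system) gives (x, y) ≈ (-88.4, 7.0).
Distances from that point to each station vs reported:
  A: calculated 55.8 vs reported 24.7 → residual 31.1 km
  B: calculated 140.6 vs reported 140.6 → residual 0.0 km
  C: calculated 97.3 vs reported 97.3 → residual 0.0 km
  D: calculated 46.6 vs reported 46.6 → residual 0.0 km
B, C, D are mutually consistent (residuals ≈ 0); A is off by 31.1 km.

A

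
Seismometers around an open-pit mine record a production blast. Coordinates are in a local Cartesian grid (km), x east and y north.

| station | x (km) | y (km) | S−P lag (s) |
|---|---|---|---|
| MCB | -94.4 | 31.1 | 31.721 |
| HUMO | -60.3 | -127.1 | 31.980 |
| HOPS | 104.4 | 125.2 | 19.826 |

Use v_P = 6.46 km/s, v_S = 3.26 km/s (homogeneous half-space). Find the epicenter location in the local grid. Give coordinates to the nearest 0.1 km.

Distance from S−P lag: d = Δt · v_P v_S / (v_P − v_S) = Δt · (6.46·3.26)/(6.46−3.26) ≈ 6.5811·Δt.
So d_MCB = 208.76, d_HUMO = 210.46, d_HOPS = 130.48 km.
Circle about each station: (x + 94.4)² + (y − 31.1)² = 208.76²; (x + 60.3)² + (y + 127.1)² = 210.46²; (x − 104.4)² + (y − 125.2)² = 130.48².
Subtracting pairs of circle equations eliminates x²+y² and gives linear equations (the radical axes):
68.2 x − 316.4 y = 9199.26
397.6 x + 188.2 y = 43251.54
Solving the 2×2 system: x ≈ 111.2, y ≈ -5.1 km.

x ≈ 111.2 km, y ≈ -5.1 km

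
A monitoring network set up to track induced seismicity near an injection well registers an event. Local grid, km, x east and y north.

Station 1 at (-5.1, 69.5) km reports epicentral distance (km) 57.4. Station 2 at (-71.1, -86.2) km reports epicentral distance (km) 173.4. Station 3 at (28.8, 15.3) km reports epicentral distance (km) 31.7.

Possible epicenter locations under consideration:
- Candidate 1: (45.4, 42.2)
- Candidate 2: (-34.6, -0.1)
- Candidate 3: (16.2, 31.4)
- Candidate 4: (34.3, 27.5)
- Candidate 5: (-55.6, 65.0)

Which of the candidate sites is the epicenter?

For each candidate, compare |candidate − station| to the reported distance:
Candidate 1: residuals Station 1 0.0, Station 2 0.0, Station 3 0.1 → max 0.1 km
Candidate 2: residuals Station 1 18.2, Station 2 79.9, Station 3 33.5 → max 79.9 km
Candidate 3: residuals Station 1 13.8, Station 2 26.9, Station 3 11.3 → max 26.9 km
Candidate 4: residuals Station 1 0.2, Station 2 18.4, Station 3 18.3 → max 18.4 km
Candidate 5: residuals Station 1 6.7, Station 2 21.4, Station 3 66.2 → max 66.2 km
Only Candidate 1 has all residuals ≈ 0.

Candidate 1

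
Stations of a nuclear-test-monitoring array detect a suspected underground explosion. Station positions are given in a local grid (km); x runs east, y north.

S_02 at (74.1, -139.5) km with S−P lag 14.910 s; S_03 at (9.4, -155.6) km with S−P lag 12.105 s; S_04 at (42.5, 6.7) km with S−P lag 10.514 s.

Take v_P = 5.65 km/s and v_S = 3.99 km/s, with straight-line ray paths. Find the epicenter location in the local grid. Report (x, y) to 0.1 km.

-95.7 km east, -29.2 km north

Distance from S−P lag: d = Δt · v_P v_S / (v_P − v_S) = Δt · (5.65·3.99)/(5.65−3.99) ≈ 13.5804·Δt.
So d_S_02 = 202.48, d_S_03 = 164.39, d_S_04 = 142.78 km.
Circle about each station: (x − 74.1)² + (y + 139.5)² = 202.48²; (x − 9.4)² + (y + 155.6)² = 164.39²; (x − 42.5)² + (y − 6.7)² = 142.78².
Subtracting pairs of circle equations eliminates x²+y² and gives linear equations (the radical axes):
-129.4 x − 32.2 y = 13322.74
-63.2 x + 292.4 y = -2487.90
Solving the 2×2 system: x ≈ -95.7, y ≈ -29.2 km.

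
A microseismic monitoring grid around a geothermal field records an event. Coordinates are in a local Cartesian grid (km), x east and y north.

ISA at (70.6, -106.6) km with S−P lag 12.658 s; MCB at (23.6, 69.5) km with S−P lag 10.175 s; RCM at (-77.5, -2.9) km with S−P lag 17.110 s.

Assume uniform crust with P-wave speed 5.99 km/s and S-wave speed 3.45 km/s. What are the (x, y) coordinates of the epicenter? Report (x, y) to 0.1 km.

Distance from S−P lag: d = Δt · v_P v_S / (v_P − v_S) = Δt · (5.99·3.45)/(5.99−3.45) ≈ 8.1360·Δt.
So d_ISA = 102.99, d_MCB = 82.78, d_RCM = 139.21 km.
Circle about each station: (x − 70.6)² + (y + 106.6)² = 102.99²; (x − 23.6)² + (y − 69.5)² = 82.78²; (x + 77.5)² + (y + 2.9)² = 139.21².
Subtracting the ISA equation from the MCB and RCM equations removes the quadratic terms:
-94.0 x + 352.2 y = -7206.30
-296.2 x + 207.4 y = -19105.74
Solving the 2×2 system: x ≈ 61.7, y ≈ -4.0 km.
Check against ISA (with the unrounded x, y): √((x − 70.6)²+(y + 106.6)²) = 102.99 ≈ 102.99 km. ✓

61.7 km east, -4.0 km north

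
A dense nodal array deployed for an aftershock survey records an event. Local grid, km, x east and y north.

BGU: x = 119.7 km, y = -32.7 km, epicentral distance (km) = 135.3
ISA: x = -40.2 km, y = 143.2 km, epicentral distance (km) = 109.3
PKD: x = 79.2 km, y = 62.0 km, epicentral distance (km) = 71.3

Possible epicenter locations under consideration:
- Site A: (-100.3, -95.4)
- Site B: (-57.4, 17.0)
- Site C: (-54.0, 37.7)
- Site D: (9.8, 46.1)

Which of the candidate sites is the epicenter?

Site D

For each candidate, compare |candidate − station| to the reported distance:
Site A: residuals BGU 93.5, ISA 136.8, PKD 167.4 → max 167.4 km
Site B: residuals BGU 48.6, ISA 18.1, PKD 72.5 → max 72.5 km
Site C: residuals BGU 52.1, ISA 2.9, PKD 64.1 → max 64.1 km
Site D: residuals BGU 0.1, ISA 0.1, PKD 0.1 → max 0.1 km
Only Site D has all residuals ≈ 0.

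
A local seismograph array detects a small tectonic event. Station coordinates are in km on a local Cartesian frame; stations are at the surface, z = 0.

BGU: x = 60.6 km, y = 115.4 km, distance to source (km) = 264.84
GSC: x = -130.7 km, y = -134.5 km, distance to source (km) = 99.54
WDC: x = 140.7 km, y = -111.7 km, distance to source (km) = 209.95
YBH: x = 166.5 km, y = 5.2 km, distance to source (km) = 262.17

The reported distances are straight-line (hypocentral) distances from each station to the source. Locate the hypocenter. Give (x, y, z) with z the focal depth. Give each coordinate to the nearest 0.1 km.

x ≈ -58.9 km, y ≈ -111.8 km, depth ≈ 65.1 km

Each station gives a sphere (x−x_i)² + (y−y_i)² + z² = d_i² (stations at z=0).
Subtracting the BGU sphere from GSC and WDC: z² cancels, leaving linear equations in x and y:
-382.6 x − 499.8 y = 78415.23
160.2 x − 454.2 y = 41345.08
Solving: x ≈ -58.902, y ≈ -111.804 km (keep extra digits for the depth step; rounded: -58.9, -111.8).
Then from the BGU sphere: z² = 264.84² − (x − 60.6)² − (y − 115.4)² with x = -58.902, y = -111.804, so z ≈ 65.099 ≈ 65.1 km.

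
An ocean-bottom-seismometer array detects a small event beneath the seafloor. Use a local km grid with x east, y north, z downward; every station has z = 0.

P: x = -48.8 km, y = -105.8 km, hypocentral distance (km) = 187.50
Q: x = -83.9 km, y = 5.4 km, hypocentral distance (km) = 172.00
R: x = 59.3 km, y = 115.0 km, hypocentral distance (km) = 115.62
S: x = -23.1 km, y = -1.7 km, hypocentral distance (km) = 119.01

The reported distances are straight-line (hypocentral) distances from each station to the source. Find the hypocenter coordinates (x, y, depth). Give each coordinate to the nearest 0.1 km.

(75.4, 19.6, 63.3)

Each station gives a sphere (x−x_i)² + (y−y_i)² + z² = d_i² (stations at z=0).
Subtracting the P sphere from Q and R: z² cancels, leaving linear equations in x and y:
-70.2 x + 222.4 y = -934.46
216.2 x + 441.6 y = 24954.68
Solving: x ≈ 75.396, y ≈ 19.597 km (keep extra digits for the depth step; rounded: 75.4, 19.6).
Then from the P sphere: z² = 187.50² − (x + 48.8)² − (y + 105.8)² with x = 75.396, y = 19.597, so z ≈ 63.302 ≈ 63.3 km.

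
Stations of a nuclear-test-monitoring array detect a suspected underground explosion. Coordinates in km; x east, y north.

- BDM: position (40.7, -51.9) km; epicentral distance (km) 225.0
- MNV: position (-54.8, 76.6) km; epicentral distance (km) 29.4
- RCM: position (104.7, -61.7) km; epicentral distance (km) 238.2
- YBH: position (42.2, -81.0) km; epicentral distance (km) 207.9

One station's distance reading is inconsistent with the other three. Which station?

BDM

Solve using three stations at a time. Using MNV, RCM, YBH (subtract circle equations pairwise → linear system) gives (x, y) ≈ (-83.0, 85.0).
Distances from that point to each station vs reported:
  BDM: calculated 184.5 vs reported 225.0 → residual 40.5 km
  MNV: calculated 29.4 vs reported 29.4 → residual 0.0 km
  RCM: calculated 238.2 vs reported 238.2 → residual 0.0 km
  YBH: calculated 207.9 vs reported 207.9 → residual 0.0 km
MNV, RCM, YBH are mutually consistent (residuals ≈ 0); BDM is off by 40.5 km.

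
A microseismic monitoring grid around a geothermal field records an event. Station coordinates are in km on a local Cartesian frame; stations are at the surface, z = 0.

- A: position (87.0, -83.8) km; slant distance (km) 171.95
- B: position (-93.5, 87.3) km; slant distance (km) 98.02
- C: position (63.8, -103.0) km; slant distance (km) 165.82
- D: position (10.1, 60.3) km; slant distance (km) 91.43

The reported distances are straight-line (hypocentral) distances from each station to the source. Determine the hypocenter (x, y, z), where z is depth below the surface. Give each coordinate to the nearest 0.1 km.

(-52.9, 7.7, 40.3)

Each station gives a sphere (x−x_i)² + (y−y_i)² + z² = d_i² (stations at z=0).
Subtracting the A sphere from B and C: z² cancels, leaving linear equations in x and y:
-361.0 x + 342.2 y = 21730.98
-46.4 x − 38.4 y = 2158.53
Solving: x ≈ -52.895, y ≈ 7.703 km (keep extra digits for the depth step; rounded: -52.9, 7.7).
Then from the A sphere: z² = 171.95² − (x − 87.0)² − (y + 83.8)² with x = -52.895, y = 7.703, so z ≈ 40.291 ≈ 40.3 km.
Check against D (with the unrounded solution): distance 91.42 ≈ 91.43 km. ✓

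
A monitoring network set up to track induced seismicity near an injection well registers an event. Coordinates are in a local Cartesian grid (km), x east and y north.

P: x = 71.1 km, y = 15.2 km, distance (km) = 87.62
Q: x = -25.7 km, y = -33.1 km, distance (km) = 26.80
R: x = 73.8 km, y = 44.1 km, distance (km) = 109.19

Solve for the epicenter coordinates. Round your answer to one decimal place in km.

(0.8, -37.1)

Circle about each station: (x − 71.1)² + (y − 15.2)² = 87.62²; (x + 25.7)² + (y + 33.1)² = 26.80²; (x − 73.8)² + (y − 44.1)² = 109.19².
Subtracting the P equation from the Q and R equations removes the quadratic terms:
-193.6 x − 96.6 y = 3428.87
5.4 x + 57.8 y = -2140.19
Solving the 2×2 system: x ≈ 0.8, y ≈ -37.1 km.
Check against P (with the unrounded x, y): √((x − 71.1)²+(y − 15.2)²) = 87.62 ≈ 87.62 km. ✓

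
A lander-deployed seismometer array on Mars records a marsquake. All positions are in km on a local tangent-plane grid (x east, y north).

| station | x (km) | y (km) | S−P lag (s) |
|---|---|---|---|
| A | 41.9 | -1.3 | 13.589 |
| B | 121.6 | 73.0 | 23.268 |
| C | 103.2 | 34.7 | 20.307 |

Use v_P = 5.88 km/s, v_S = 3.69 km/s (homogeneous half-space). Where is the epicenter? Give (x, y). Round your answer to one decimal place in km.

x ≈ -92.2 km, y ≈ -13.2 km

Distance from S−P lag: d = Δt · v_P v_S / (v_P − v_S) = Δt · (5.88·3.69)/(5.88−3.69) ≈ 9.9074·Δt.
So d_A = 134.63, d_B = 230.53, d_C = 201.19 km.
Circle about each station: (x − 41.9)² + (y + 1.3)² = 134.63²; (x − 121.6)² + (y − 73.0)² = 230.53²; (x − 103.2)² + (y − 34.7)² = 201.19².
Subtracting pairs of circle equations eliminates x²+y² and gives linear equations (the radical axes):
159.4 x + 148.6 y = -16660.58
122.6 x + 72.0 y = -12255.15
Solving the 2×2 system: x ≈ -92.2, y ≈ -13.2 km.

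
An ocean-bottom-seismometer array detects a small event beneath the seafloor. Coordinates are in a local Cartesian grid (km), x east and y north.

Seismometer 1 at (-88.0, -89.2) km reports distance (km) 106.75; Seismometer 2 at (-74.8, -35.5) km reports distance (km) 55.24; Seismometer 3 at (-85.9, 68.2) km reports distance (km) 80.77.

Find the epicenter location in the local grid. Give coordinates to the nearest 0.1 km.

x ≈ -36.5 km, y ≈ 4.3 km

Circle about each station: (x + 88.0)² + (y + 89.2)² = 106.75²; (x + 74.8)² + (y + 35.5)² = 55.24²; (x + 85.9)² + (y − 68.2)² = 80.77².
Subtracting the Seismometer 1 equation from the Seismometer 2 and Seismometer 3 equations removes the quadratic terms:
26.4 x + 107.4 y = -501.25
4.2 x + 314.8 y = 1201.18
Solving the 2×2 system: x ≈ -36.5, y ≈ 4.3 km.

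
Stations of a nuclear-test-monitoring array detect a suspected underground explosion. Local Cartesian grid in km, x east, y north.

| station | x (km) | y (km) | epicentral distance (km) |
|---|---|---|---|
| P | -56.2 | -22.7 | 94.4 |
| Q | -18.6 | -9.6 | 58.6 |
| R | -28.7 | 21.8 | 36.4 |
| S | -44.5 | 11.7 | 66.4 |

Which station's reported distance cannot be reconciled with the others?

R

Solve using three stations at a time. Using P, Q, S (subtract circle equations pairwise → linear system) gives (x, y) ≈ (16.9, 37.1).
Distances from that point to each station vs reported:
  P: calculated 94.4 vs reported 94.4 → residual 0.0 km
  Q: calculated 58.6 vs reported 58.6 → residual 0.0 km
  R: calculated 48.1 vs reported 36.4 → residual 11.7 km
  S: calculated 66.4 vs reported 66.4 → residual 0.0 km
P, Q, S are mutually consistent (residuals ≈ 0); R is off by 11.7 km.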